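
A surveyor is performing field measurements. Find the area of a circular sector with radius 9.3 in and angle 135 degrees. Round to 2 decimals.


Shape: circular sector
Radius r = 9.3 in, Angle = 135 degrees
Formula: A = (angle/360) * pi * r^2
r^2 = 86.49
Fraction of circle = 135/360
A = (135/360) * pi * 86.49
A = 32.43375 * pi
A = 101.89
101.89 in^2


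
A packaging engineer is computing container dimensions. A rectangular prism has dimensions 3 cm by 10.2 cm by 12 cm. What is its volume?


Shape: rectangular prism
l = 3 cm, w = 10.2 cm, h = 12 cm
Formula: V = l * w * h
V = 3 * 10.2 * 12
V = 30.6 * 12
V = 367.2
367.2 cm^3


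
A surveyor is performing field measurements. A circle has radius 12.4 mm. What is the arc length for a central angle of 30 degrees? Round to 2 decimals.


Shape: circular arc
Radius r = 12.4 mm, Angle = 30 degrees
Formula: L = (angle/360) * 2 * pi * r
2 * pi * r = 24.8 * pi
L = (30/360) * 24.8 * pi
L = 2.066667 * pi
L = 6.49
6.49 mm


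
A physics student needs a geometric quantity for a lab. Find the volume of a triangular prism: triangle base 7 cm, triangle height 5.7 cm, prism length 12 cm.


Shape: triangular prism
Triangle base = 7 cm, triangle height = 5.7 cm, prism length L = 12 cm
Formula: V = (1/2 * b * h_tri) * L
Cross-section area = 0.5 * 7 * 5.7 = 19.95
V = 19.95 * 12
V = 239.4
239.4 cm^3


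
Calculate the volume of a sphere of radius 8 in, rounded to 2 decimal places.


Shape: sphere
Radius r = 8 in
Formula: V = (4/3) * pi * r^3
r^3 = 512
(4/3) * 512 = 682.666667
V = 682.666667 * pi
V = 2144.66
2144.66 in^3


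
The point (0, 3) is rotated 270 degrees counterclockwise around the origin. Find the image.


Transformation: rotation about the origin
Original point: (0, 3)
Rule for 270 deg counterclockwise: (x, y) -> (y, -x)
Apply: (0, 3) -> (3, 0)
(3, 0)


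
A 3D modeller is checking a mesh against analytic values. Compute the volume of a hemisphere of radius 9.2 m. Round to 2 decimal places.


Shape: hemisphere (half of a sphere)
Radius r = 9.2 m
Formula: V = (1/2) * (4/3) * pi * r^3 = (2/3) * pi * r^3
r^3 = 778.688
(2/3) * 778.688 = 519.125333
V = 519.125333 * pi
V = 1630.88
1630.88 m^3


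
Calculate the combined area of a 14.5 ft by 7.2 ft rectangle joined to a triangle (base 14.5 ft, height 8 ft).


Composite shape: rectangle + triangle
Rectangle area = 14.5 * 7.2 = 104.4
Triangle area = 0.5 * 14.5 * 8 = 58
Total = 104.4 + 58
Total = 162.4
162.4 ft^2


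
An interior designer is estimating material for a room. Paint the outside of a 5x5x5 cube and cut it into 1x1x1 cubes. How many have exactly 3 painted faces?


Large cube: 5 x 5 x 5, cut into unit cubes.
Cubes with 3 painted faces are at the corners. A cube always has 8 corners.
Count = 8
8 unit cubes


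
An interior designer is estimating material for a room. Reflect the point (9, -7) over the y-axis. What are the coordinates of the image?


Transformation: reflection
Original point: (9, -7)
Rule for reflection over the y-axis: (x, y) -> (-x, y)
Apply: (9, -7) -> (-9, -7)
(-9, -7)


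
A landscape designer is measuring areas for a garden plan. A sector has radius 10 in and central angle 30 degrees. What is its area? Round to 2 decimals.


Shape: circular sector
Radius r = 10 in, Angle = 30 degrees
Formula: A = (angle/360) * pi * r^2
r^2 = 100
Fraction of circle = 30/360
A = (30/360) * pi * 100
A = 8.333333 * pi
A = 26.18
26.18 in^2


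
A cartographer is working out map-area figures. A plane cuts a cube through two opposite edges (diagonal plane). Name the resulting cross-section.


Solid: cube
Cutting plane: through two opposite edges (diagonal plane)
Visualize the intersection of the plane with the solid's surface.
The boundary of the cut region is a rectangle.
rectangle


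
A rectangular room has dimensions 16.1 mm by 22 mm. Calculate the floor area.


Shape: rectangle
Length l = 16.1 mm, Width w = 22 mm
Formula: A = l * w
A = 16.1 * 22
A = 354.2
354.2 mm^2


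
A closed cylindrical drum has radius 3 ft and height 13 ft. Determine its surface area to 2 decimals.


Shape: closed cylinder
Radius r = 3 ft, Height h = 13 ft
Formula: SA = 2*pi*r^2 + 2*pi*r*h = 2*pi*r*(r + h)
r + h = 16
2 * r * (r + h) = 2 * 3 * 16 = 96
SA = 96 * pi
SA = 301.59
301.59 ft^2


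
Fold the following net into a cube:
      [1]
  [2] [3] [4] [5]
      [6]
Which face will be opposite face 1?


Net: cross layout. Take square 3 as the base (bottom).
Fold the four squares in the horizontal row up around 3: 2 -> left, 4 -> right, 5 wraps to the top.
Fold 1 and 6 up from 3: 1 -> back, 6 -> front.
Opposite pairs are therefore: (1, 6), (2, 4), (3, 5).
Face 1 is opposite face 6.
face 6


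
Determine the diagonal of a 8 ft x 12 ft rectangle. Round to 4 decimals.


Shape: rectangle (diagonal via Pythagoras)
Sides: 8 ft and 12 ft
Formula: d = sqrt(l^2 + w^2)
l^2 = 64, w^2 = 144
l^2 + w^2 = 208
d = sqrt(208)
d = 14.4222
14.4222 ft


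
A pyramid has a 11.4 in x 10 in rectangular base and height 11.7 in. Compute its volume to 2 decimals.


Shape: rectangular pyramid
Base: 11.4 in x 10 in, Height h = 11.7 in
Formula: V = (1/3) * base_area * h
base_area = 11.4 * 10 = 114
base_area * h = 114 * 11.7 = 1333.8
V = 1333.8 / 3
V = 444.6
444.6 in^3


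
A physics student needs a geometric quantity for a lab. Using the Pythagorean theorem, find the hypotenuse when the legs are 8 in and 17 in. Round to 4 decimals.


Shape: right triangle
Legs a = 8 in, b = 17 in
Formula: c = sqrt(a^2 + b^2)
a^2 = 64, b^2 = 289
a^2 + b^2 = 353
c = sqrt(353)
c = 18.7883
18.7883 in


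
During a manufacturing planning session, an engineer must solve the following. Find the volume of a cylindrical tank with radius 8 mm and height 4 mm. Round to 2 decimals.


Shape: cylinder
Radius r = 8 mm, Height h = 4 mm
Formula: V = pi * r^2 * h
r^2 = 64
V = pi * 64 * 4
V = 256 * pi
V = 804.25
804.25 mm^3


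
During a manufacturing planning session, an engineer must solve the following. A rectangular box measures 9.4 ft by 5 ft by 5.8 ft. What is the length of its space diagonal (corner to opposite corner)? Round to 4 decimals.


Shape: rectangular box (space diagonal)
l = 9.4 ft, w = 5 ft, h = 5.8 ft
Visualize: the diagonal of the base, then a right triangle with that diagonal and the height.
Formula: d = sqrt(l^2 + w^2 + h^2)
l^2 + w^2 + h^2 = 88.36 + 25 + 33.64 = 147
d = sqrt(147)
d = 12.1244
12.1244 ft


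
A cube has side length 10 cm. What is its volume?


Shape: cube
Side s = 10 cm
Formula: V = s^3
V = 10 * 10 * 10
V = 100 * 10
V = 1000
1000 cm^3


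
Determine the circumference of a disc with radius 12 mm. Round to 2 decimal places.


Shape: circle
Radius r = 12 mm
Formula: C = 2 * pi * r
C = 2 * pi * 12
C = 24 * pi
C = 75.4
75.4 mm


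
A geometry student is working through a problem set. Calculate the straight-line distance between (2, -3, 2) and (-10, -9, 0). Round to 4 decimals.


3D distance between two points
P1 = (2, -3, 2), P2 = (-10, -9, 0)
Formula: d = sqrt((x2-x1)^2 + (y2-y1)^2 + (z2-z1)^2)
dx = -10 - 2 = -12
dy = -9 - -3 = -6
dz = 0 - 2 = -2
dx^2 + dy^2 + dz^2 = 144 + 36 + 4 = 184
d = sqrt(184)
d = 13.5647
13.5647 units


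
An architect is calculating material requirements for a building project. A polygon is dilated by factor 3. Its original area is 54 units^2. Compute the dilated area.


Linear scale factor k = 3
Original area = 54 units^2
Rule: under a linear scaling by k, areas scale by k^2.
k^2 = 3^2 = 9
New area = 54 * 9
New area = 486
486 units^2


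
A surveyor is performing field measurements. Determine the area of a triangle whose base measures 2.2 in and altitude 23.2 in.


Shape: triangle
Base b = 2.2 in, Height h = 23.2 in
Formula: A = (1/2) * b * h
A = 0.5 * 2.2 * 23.2
A = 0.5 * 51.04
A = 25.52
25.52 in^2


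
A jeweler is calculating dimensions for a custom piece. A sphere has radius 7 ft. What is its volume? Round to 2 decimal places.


Shape: sphere
Radius r = 7 ft
Formula: V = (4/3) * pi * r^3
r^3 = 343
(4/3) * 343 = 457.333333
V = 457.333333 * pi
V = 1436.76
1436.76 ft^3


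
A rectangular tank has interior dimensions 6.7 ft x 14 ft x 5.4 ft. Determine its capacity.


Shape: rectangular prism
l = 6.7 ft, w = 14 ft, h = 5.4 ft
Formula: V = l * w * h
V = 6.7 * 14 * 5.4
V = 93.8 * 5.4
V = 506.52
506.52 ft^3


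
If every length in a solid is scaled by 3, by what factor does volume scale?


Linear scale factor k = 3
Rule: under a linear scaling by k, volumes scale by k^3.
k^3 = 3 * 3 * 3
k^3 = 9 * 3
k^3 = 27
Volume scales by a factor of 27.
27 (dimensionless)


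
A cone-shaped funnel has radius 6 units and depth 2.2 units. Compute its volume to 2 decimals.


Shape: cone
Radius r = 6 units, Height h = 2.2 units
Formula: V = (1/3) * pi * r^2 * h
r^2 = 36
pi * r^2 * h = pi * 36 * 2.2 = 79.2 * pi
V = 79.2 * pi / 3
V = 82.94
82.94 units^3


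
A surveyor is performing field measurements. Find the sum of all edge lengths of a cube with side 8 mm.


Shape: cube
Side s = 8 mm
A cube has 12 edges, all equal.
Formula: total edge length = 12 * s
Total = 12 * 8
Total = 96
96 mm


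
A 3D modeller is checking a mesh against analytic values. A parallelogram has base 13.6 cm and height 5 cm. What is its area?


Shape: parallelogram
Base b = 13.6 cm, Height h = 5 cm
Formula: A = b * h
A = 13.6 * 5
A = 68
68 cm^2


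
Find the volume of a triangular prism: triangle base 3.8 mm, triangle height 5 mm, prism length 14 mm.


Shape: triangular prism
Triangle base = 3.8 mm, triangle height = 5 mm, prism length L = 14 mm
Formula: V = (1/2 * b * h_tri) * L
Cross-section area = 0.5 * 3.8 * 5 = 9.5
V = 9.5 * 14
V = 133
133 mm^3


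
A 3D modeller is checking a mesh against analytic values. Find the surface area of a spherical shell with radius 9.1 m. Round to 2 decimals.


Shape: sphere
Radius r = 9.1 m
Formula: SA = 4 * pi * r^2
r^2 = 82.81
SA = 4 * pi * 82.81
SA = 331.24 * pi
SA = 1040.62
1040.62 m^2


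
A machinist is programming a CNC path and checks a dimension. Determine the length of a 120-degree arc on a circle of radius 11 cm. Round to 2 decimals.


Shape: circular arc
Radius r = 11 cm, Angle = 120 degrees
Formula: L = (angle/360) * 2 * pi * r
2 * pi * r = 22 * pi
L = (120/360) * 22 * pi
L = 7.333333 * pi
L = 23.04
23.04 cm


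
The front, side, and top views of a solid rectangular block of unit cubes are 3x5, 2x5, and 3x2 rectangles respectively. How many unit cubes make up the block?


Orthographic views of a solid rectangular block:
Front view 3 x 5 -> length = 3, height = 5
Side view 2 x 5 -> width = 2, height = 5 (consistent)
Top view 3 x 2 -> confirms length = 3, width = 2
The block is 3 x 2 x 5.
Total unit cubes = 3 * 2 * 5 = 30
30 unit cubes


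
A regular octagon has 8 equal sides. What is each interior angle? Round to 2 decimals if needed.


Shape: regular octagon (8 sides)
Formula: interior angle = (n - 2) * 180 / n
(n - 2) = 6
(n - 2) * 180 = 1080
angle = 1080 / 8
angle = 135
135 degrees


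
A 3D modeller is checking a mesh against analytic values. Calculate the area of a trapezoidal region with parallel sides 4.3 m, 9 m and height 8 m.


Shape: trapezoid
Parallel sides a = 4.3 m, b = 9 m; Height h = 8 m
Formula: A = (a + b) * h / 2
a + b = 4.3 + 9 = 13.3
A = 13.3 * 8 / 2
A = 106.4 / 2
A = 53.2
53.2 m^2


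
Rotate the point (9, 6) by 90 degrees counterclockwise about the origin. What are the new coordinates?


Transformation: rotation about the origin
Original point: (9, 6)
Rule for 90 deg counterclockwise: (x, y) -> (-y, x)
Apply: (9, 6) -> (-6, 9)
(-6, 9)


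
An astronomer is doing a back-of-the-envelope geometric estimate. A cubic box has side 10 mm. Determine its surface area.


Shape: cube
Side s = 10 mm
A cube has 6 square faces.
Formula: SA = 6 * s^2
s^2 = 100
SA = 6 * 100
SA = 600
600 mm^2


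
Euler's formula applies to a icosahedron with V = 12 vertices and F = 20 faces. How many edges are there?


Polyhedron: icosahedron
Euler's formula for convex polyhedra: V - E + F = 2
Given: V = 12 vertices and F = 20 faces
Solve for E:
E = V + F - 2 = 12 + 20 - 2 = 30
30 edges


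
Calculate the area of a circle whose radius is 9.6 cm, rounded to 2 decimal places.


Shape: circle
Radius r = 9.6 cm
Formula: A = pi * r^2
r^2 = 9.6^2 = 92.16
A = pi * 92.16
A = 289.53
289.53 cm^2


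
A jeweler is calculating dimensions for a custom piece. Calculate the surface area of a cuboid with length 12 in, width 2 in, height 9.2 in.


Shape: rectangular prism
l = 12 in, w = 2 in, h = 9.2 in
Formula: SA = 2(lw + lh + wh)
lw = 24, lh = 110.4, wh = 18.4
lw + lh + wh = 152.8
SA = 2 * 152.8
SA = 305.6
305.6 in^2


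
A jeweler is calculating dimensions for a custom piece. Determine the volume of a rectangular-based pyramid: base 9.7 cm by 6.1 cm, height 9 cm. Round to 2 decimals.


Shape: rectangular pyramid
Base: 9.7 cm x 6.1 cm, Height h = 9 cm
Formula: V = (1/3) * base_area * h
base_area = 9.7 * 6.1 = 59.17
base_area * h = 59.17 * 9 = 532.53
V = 532.53 / 3
V = 177.51
177.51 cm^3


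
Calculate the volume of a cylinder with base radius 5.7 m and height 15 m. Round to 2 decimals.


Shape: cylinder
Radius r = 5.7 m, Height h = 15 m
Formula: V = pi * r^2 * h
r^2 = 32.49
V = pi * 32.49 * 15
V = 487.35 * pi
V = 1531.06
1531.06 m^3


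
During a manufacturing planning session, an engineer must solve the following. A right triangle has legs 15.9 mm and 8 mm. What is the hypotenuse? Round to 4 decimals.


Shape: right triangle
Legs a = 15.9 mm, b = 8 mm
Formula: c = sqrt(a^2 + b^2)
a^2 = 252.81, b^2 = 64
a^2 + b^2 = 316.81
c = sqrt(316.81)
c = 17.7992
17.7992 mm


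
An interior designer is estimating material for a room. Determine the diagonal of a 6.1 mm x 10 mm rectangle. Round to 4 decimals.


Shape: rectangle (diagonal via Pythagoras)
Sides: 6.1 mm and 10 mm
Formula: d = sqrt(l^2 + w^2)
l^2 = 37.21, w^2 = 100
l^2 + w^2 = 137.21
d = sqrt(137.21)
d = 11.7137
11.7137 mm


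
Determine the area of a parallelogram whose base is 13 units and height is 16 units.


Shape: parallelogram
Base b = 13 units, Height h = 16 units
Formula: A = b * h
A = 13 * 16
A = 208
208 units^2


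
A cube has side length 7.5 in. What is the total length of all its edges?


Shape: cube
Side s = 7.5 in
A cube has 12 edges, all equal.
Formula: total edge length = 12 * s
Total = 12 * 7.5
Total = 90
90 in


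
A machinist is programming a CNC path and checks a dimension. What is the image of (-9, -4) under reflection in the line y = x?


Transformation: reflection
Original point: (-9, -4)
Rule for reflection over y = x: (x, y) -> (y, x)
Apply: (-9, -4) -> (-4, -9)
(-4, -9)


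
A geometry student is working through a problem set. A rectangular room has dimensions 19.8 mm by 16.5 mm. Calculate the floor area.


Shape: rectangle
Length l = 19.8 mm, Width w = 16.5 mm
Formula: A = l * w
A = 19.8 * 16.5
A = 326.7
326.7 mm^2


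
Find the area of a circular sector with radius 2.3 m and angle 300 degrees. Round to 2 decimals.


Shape: circular sector
Radius r = 2.3 m, Angle = 300 degrees
Formula: A = (angle/360) * pi * r^2
r^2 = 5.29
Fraction of circle = 300/360
A = (300/360) * pi * 5.29
A = 4.408333 * pi
A = 13.85
13.85 m^2


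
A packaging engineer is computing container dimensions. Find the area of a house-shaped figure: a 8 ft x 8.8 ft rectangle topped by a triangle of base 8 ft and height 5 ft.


Composite shape: rectangle + triangle
Rectangle area = 8 * 8.8 = 70.4
Triangle area = 0.5 * 8 * 5 = 20
Total = 70.4 + 20
Total = 90.4
90.4 ft^2


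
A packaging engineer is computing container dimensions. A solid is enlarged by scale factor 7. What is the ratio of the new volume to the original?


Linear scale factor k = 7
Rule: under a linear scaling by k, volumes scale by k^3.
k^3 = 7 * 7 * 7
k^3 = 49 * 7
k^3 = 343
Volume scales by a factor of 343.
343 (dimensionless)


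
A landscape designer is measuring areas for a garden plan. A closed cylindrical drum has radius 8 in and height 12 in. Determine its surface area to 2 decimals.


Shape: closed cylinder
Radius r = 8 in, Height h = 12 in
Formula: SA = 2*pi*r^2 + 2*pi*r*h = 2*pi*r*(r + h)
r + h = 20
2 * r * (r + h) = 2 * 8 * 20 = 320
SA = 320 * pi
SA = 1005.31
1005.31 in^2


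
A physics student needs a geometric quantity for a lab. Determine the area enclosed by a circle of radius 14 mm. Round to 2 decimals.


Shape: circle
Radius r = 14 mm
Formula: A = pi * r^2
r^2 = 14^2 = 196
A = pi * 196
A = 615.75
615.75 mm^2


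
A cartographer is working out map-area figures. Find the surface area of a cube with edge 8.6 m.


Shape: cube
Side s = 8.6 m
A cube has 6 square faces.
Formula: SA = 6 * s^2
s^2 = 73.96
SA = 6 * 73.96
SA = 443.76
443.76 m^2


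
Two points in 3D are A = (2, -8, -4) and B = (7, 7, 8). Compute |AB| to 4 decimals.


3D distance between two points
P1 = (2, -8, -4), P2 = (7, 7, 8)
Formula: d = sqrt((x2-x1)^2 + (y2-y1)^2 + (z2-z1)^2)
dx = 7 - 2 = 5
dy = 7 - -8 = 15
dz = 8 - -4 = 12
dx^2 + dy^2 + dz^2 = 25 + 225 + 144 = 394
d = sqrt(394)
d = 19.8494
19.8494 units


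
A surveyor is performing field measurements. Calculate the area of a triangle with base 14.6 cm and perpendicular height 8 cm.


Shape: triangle
Base b = 14.6 cm, Height h = 8 cm
Formula: A = (1/2) * b * h
A = 0.5 * 14.6 * 8
A = 0.5 * 116.8
A = 58.4
58.4 cm^2


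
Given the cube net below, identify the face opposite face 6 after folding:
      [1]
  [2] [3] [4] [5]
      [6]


Net: cross layout. Take square 3 as the base (bottom).
Fold the four squares in the horizontal row up around 3: 2 -> left, 4 -> right, 5 wraps to the top.
Fold 1 and 6 up from 3: 1 -> back, 6 -> front.
Opposite pairs are therefore: (1, 6), (2, 4), (3, 5).
Face 6 is opposite face 1.
face 1


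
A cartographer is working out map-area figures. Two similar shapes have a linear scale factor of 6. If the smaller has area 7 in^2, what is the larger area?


Linear scale factor k = 6
Original area = 7 in^2
Rule: under a linear scaling by k, areas scale by k^2.
k^2 = 6^2 = 36
New area = 7 * 36
New area = 252
252 in^2


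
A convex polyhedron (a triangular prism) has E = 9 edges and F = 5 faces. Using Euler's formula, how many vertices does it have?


Polyhedron: triangular prism
Euler's formula for convex polyhedra: V - E + F = 2
Given: E = 9 edges and F = 5 faces
Solve for V:
V = 2 + E - F = 2 + 9 - 5 = 6
6 vertices


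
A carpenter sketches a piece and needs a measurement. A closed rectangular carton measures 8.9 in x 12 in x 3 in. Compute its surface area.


Shape: rectangular prism
l = 8.9 in, w = 12 in, h = 3 in
Formula: SA = 2(lw + lh + wh)
lw = 106.8, lh = 26.7, wh = 36
lw + lh + wh = 169.5
SA = 2 * 169.5
SA = 339
339 in^2


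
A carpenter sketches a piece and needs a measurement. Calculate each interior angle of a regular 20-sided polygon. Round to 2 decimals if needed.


Shape: regular icosagon (20 sides)
Formula: interior angle = (n - 2) * 180 / n
(n - 2) = 18
(n - 2) * 180 = 3240
angle = 3240 / 20
angle = 162
162 degrees


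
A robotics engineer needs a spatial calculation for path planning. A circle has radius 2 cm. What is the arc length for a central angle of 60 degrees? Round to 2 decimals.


Shape: circular arc
Radius r = 2 cm, Angle = 60 degrees
Formula: L = (angle/360) * 2 * pi * r
2 * pi * r = 4 * pi
L = (60/360) * 4 * pi
L = 0.666667 * pi
L = 2.09
2.09 cm


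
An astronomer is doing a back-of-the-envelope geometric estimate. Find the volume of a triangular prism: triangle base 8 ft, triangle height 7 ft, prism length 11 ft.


Shape: triangular prism
Triangle base = 8 ft, triangle height = 7 ft, prism length L = 11 ft
Formula: V = (1/2 * b * h_tri) * L
Cross-section area = 0.5 * 8 * 7 = 28
V = 28 * 11
V = 308
308 ft^3


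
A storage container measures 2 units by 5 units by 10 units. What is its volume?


Shape: rectangular prism
l = 2 units, w = 5 units, h = 10 units
Formula: V = l * w * h
V = 2 * 5 * 10
V = 10 * 10
V = 100
100 units^3


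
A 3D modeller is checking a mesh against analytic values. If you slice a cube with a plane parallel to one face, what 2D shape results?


Solid: cube
Cutting plane: parallel to one face
Visualize the intersection of the plane with the solid's surface.
The boundary of the cut region is a square.
square


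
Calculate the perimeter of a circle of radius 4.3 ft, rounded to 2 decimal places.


Shape: circle
Radius r = 4.3 ft
Formula: C = 2 * pi * r
C = 2 * pi * 4.3
C = 8.6 * pi
C = 27.02
27.02 ft


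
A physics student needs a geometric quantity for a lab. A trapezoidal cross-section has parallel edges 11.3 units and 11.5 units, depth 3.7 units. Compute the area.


Shape: trapezoid
Parallel sides a = 11.3 units, b = 11.5 units; Height h = 3.7 units
Formula: A = (a + b) * h / 2
a + b = 11.3 + 11.5 = 22.8
A = 22.8 * 3.7 / 2
A = 84.36 / 2
A = 42.18
42.18 units^2


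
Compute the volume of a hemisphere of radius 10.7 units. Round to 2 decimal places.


Shape: hemisphere (half of a sphere)
Radius r = 10.7 units
Formula: V = (1/2) * (4/3) * pi * r^3 = (2/3) * pi * r^3
r^3 = 1225.043
(2/3) * 1225.043 = 816.695333
V = 816.695333 * pi
V = 2565.72
2565.72 units^3


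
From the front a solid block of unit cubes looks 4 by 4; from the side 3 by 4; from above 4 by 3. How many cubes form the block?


Orthographic views of a solid rectangular block:
Front view 4 x 4 -> length = 4, height = 4
Side view 3 x 4 -> width = 3, height = 4 (consistent)
Top view 4 x 3 -> confirms length = 4, width = 3
The block is 4 x 3 x 4.
Total unit cubes = 4 * 3 * 4 = 48
48 unit cubes


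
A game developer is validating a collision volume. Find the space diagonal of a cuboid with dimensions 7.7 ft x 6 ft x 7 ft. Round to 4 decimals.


Shape: rectangular box (space diagonal)
l = 7.7 ft, w = 6 ft, h = 7 ft
Visualize: the diagonal of the base, then a right triangle with that diagonal and the height.
Formula: d = sqrt(l^2 + w^2 + h^2)
l^2 + w^2 + h^2 = 59.29 + 36 + 49 = 144.29
d = sqrt(144.29)
d = 12.0121
12.0121 ft


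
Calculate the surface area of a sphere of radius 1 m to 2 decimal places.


Shape: sphere
Radius r = 1 m
Formula: SA = 4 * pi * r^2
r^2 = 1
SA = 4 * pi * 1
SA = 4 * pi
SA = 12.57
12.57 m^2


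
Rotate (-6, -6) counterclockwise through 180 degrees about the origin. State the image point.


Transformation: rotation about the origin
Original point: (-6, -6)
Rule for 180 deg: (x, y) -> (-x, -y)
Apply: (-6, -6) -> (6, 6)
(6, 6)


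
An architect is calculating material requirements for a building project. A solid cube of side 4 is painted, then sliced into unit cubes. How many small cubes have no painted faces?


Large cube: 4 x 4 x 4, cut into unit cubes.
n = 4, so n - 2 = 2
Unpainted cubes form the interior (n - 2)^3 block.
(n - 2)^3 = 2^3 = 8
8 unit cubes


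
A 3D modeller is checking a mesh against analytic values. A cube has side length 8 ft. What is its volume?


Shape: cube
Side s = 8 ft
Formula: V = s^3
V = 8 * 8 * 8
V = 64 * 8
V = 512
512 ft^3


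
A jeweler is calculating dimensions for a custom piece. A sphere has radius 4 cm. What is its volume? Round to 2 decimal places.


Shape: sphere
Radius r = 4 cm
Formula: V = (4/3) * pi * r^3
r^3 = 64
(4/3) * 64 = 85.333333
V = 85.333333 * pi
V = 268.08
268.08 cm^3


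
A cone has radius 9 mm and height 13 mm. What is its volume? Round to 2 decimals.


Shape: cone
Radius r = 9 mm, Height h = 13 mm
Formula: V = (1/3) * pi * r^2 * h
r^2 = 81
pi * r^2 * h = pi * 81 * 13 = 1053 * pi
V = 1053 * pi / 3
V = 1102.7
1102.7 mm^3


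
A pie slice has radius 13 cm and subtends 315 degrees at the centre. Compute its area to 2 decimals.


Shape: circular sector
Radius r = 13 cm, Angle = 315 degrees
Formula: A = (angle/360) * pi * r^2
r^2 = 169
Fraction of circle = 315/360
A = (315/360) * pi * 169
A = 147.875 * pi
A = 464.56
464.56 cm^2


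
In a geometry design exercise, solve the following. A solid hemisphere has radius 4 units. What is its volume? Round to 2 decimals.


Shape: hemisphere (half of a sphere)
Radius r = 4 units
Formula: V = (1/2) * (4/3) * pi * r^3 = (2/3) * pi * r^3
r^3 = 64
(2/3) * 64 = 42.666667
V = 42.666667 * pi
V = 134.04
134.04 units^3


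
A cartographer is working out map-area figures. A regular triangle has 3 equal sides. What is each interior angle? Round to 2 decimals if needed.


Shape: regular triangle (3 sides)
Formula: interior angle = (n - 2) * 180 / n
(n - 2) = 1
(n - 2) * 180 = 180
angle = 180 / 3
angle = 60
60 degrees


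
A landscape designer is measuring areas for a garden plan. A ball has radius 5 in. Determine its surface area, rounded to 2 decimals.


Shape: sphere
Radius r = 5 in
Formula: SA = 4 * pi * r^2
r^2 = 25
SA = 4 * pi * 25
SA = 100 * pi
SA = 314.16
314.16 in^2


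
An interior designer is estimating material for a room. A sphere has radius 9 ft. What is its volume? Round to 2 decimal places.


Shape: sphere
Radius r = 9 ft
Formula: V = (4/3) * pi * r^3
r^3 = 729
(4/3) * 729 = 972
V = 972 * pi
V = 3053.63
3053.63 ft^3


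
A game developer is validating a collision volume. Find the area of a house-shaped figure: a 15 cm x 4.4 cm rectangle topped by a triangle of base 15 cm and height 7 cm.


Composite shape: rectangle + triangle
Rectangle area = 15 * 4.4 = 66
Triangle area = 0.5 * 15 * 7 = 52.5
Total = 66 + 52.5
Total = 118.5
118.5 cm^2


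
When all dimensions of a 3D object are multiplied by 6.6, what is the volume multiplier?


Linear scale factor k = 6.6
Rule: under a linear scaling by k, volumes scale by k^3.
k^3 = 6.6 * 6.6 * 6.6
k^3 = 43.56 * 6.6
k^3 = 287.496
Volume scales by a factor of 287.496.
287.496 (dimensionless)


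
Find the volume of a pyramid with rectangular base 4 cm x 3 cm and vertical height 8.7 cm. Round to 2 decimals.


Shape: rectangular pyramid
Base: 4 cm x 3 cm, Height h = 8.7 cm
Formula: V = (1/3) * base_area * h
base_area = 4 * 3 = 12
base_area * h = 12 * 8.7 = 104.4
V = 104.4 / 3
V = 34.8
34.8 cm^3


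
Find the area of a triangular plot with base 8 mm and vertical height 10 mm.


Shape: triangle
Base b = 8 mm, Height h = 10 mm
Formula: A = (1/2) * b * h
A = 0.5 * 8 * 10
A = 0.5 * 80
A = 40
40 mm^2


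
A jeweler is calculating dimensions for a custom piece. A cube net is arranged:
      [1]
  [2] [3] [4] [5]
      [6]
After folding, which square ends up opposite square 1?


Net: cross layout. Take square 3 as the base (bottom).
Fold the four squares in the horizontal row up around 3: 2 -> left, 4 -> right, 5 wraps to the top.
Fold 1 and 6 up from 3: 1 -> back, 6 -> front.
Opposite pairs are therefore: (1, 6), (2, 4), (3, 5).
Face 1 is opposite face 6.
face 6


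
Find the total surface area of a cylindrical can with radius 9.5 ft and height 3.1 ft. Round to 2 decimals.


Shape: closed cylinder
Radius r = 9.5 ft, Height h = 3.1 ft
Formula: SA = 2*pi*r^2 + 2*pi*r*h = 2*pi*r*(r + h)
r + h = 12.6
2 * r * (r + h) = 2 * 9.5 * 12.6 = 239.4
SA = 239.4 * pi
SA = 752.1
752.1 ft^2


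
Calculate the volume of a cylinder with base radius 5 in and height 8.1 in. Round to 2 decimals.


Shape: cylinder
Radius r = 5 in, Height h = 8.1 in
Formula: V = pi * r^2 * h
r^2 = 25
V = pi * 25 * 8.1
V = 202.5 * pi
V = 636.17
636.17 in^3


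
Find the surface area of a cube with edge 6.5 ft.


Shape: cube
Side s = 6.5 ft
A cube has 6 square faces.
Formula: SA = 6 * s^2
s^2 = 42.25
SA = 6 * 42.25
SA = 253.5
253.5 ft^2


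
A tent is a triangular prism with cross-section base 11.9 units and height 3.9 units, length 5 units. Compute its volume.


Shape: triangular prism
Triangle base = 11.9 units, triangle height = 3.9 units, prism length L = 5 units
Formula: V = (1/2 * b * h_tri) * L
Cross-section area = 0.5 * 11.9 * 3.9 = 23.205
V = 23.205 * 5
V = 116.025
116.025 units^3


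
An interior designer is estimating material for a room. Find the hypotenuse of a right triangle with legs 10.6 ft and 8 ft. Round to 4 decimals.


Shape: right triangle
Legs a = 10.6 ft, b = 8 ft
Formula: c = sqrt(a^2 + b^2)
a^2 = 112.36, b^2 = 64
a^2 + b^2 = 176.36
c = sqrt(176.36)
c = 13.2801
13.2801 ft


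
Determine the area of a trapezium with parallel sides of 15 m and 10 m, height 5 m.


Shape: trapezoid
Parallel sides a = 15 m, b = 10 m; Height h = 5 m
Formula: A = (a + b) * h / 2
a + b = 15 + 10 = 25
A = 25 * 5 / 2
A = 125 / 2
A = 62.5
62.5 m^2


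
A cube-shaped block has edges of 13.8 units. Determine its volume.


Shape: cube
Side s = 13.8 units
Formula: V = s^3
V = 13.8 * 13.8 * 13.8
V = 190.44 * 13.8
V = 2628.072
2628.072 units^3


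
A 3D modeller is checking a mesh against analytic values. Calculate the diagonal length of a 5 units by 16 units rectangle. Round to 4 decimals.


Shape: rectangle (diagonal via Pythagoras)
Sides: 5 units and 16 units
Formula: d = sqrt(l^2 + w^2)
l^2 = 25, w^2 = 256
l^2 + w^2 = 281
d = sqrt(281)
d = 16.7631
16.7631 units


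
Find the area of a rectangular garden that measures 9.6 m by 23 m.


Shape: rectangle
Length l = 9.6 m, Width w = 23 m
Formula: A = l * w
A = 9.6 * 23
A = 220.8
220.8 m^2


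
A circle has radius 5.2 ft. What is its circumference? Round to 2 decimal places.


Shape: circle
Radius r = 5.2 ft
Formula: C = 2 * pi * r
C = 2 * pi * 5.2
C = 10.4 * pi
C = 32.67
32.67 ft


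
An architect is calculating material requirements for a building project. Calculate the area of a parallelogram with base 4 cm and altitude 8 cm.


Shape: parallelogram
Base b = 4 cm, Height h = 8 cm
Formula: A = b * h
A = 4 * 8
A = 32
32 cm^2


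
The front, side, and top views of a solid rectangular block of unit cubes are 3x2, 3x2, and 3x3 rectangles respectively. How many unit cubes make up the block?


Orthographic views of a solid rectangular block:
Front view 3 x 2 -> length = 3, height = 2
Side view 3 x 2 -> width = 3, height = 2 (consistent)
Top view 3 x 3 -> confirms length = 3, width = 3
The block is 3 x 3 x 2.
Total unit cubes = 3 * 3 * 2 = 18
18 unit cubes


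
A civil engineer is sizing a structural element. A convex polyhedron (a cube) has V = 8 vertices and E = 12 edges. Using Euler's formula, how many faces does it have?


Polyhedron: cube
Euler's formula for convex polyhedra: V - E + F = 2
Given: V = 8 vertices and E = 12 edges
Solve for F:
F = 2 + E - V = 2 + 12 - 8 = 6
6 faces


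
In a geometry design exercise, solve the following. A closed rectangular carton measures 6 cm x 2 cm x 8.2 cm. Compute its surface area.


Shape: rectangular prism
l = 6 cm, w = 2 cm, h = 8.2 cm
Formula: SA = 2(lw + lh + wh)
lw = 12, lh = 49.2, wh = 16.4
lw + lh + wh = 77.6
SA = 2 * 77.6
SA = 155.2
155.2 cm^2


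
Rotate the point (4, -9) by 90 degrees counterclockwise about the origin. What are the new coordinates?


Transformation: rotation about the origin
Original point: (4, -9)
Rule for 90 deg counterclockwise: (x, y) -> (-y, x)
Apply: (4, -9) -> (9, 4)
(9, 4)


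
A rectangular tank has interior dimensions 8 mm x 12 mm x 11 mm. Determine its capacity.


Shape: rectangular prism
l = 8 mm, w = 12 mm, h = 11 mm
Formula: V = l * w * h
V = 8 * 12 * 11
V = 96 * 11
V = 1056
1056 mm^3


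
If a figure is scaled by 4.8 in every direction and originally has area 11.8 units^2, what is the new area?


Linear scale factor k = 4.8
Original area = 11.8 units^2
Rule: under a linear scaling by k, areas scale by k^2.
k^2 = 4.8^2 = 23.04
New area = 11.8 * 23.04
New area = 271.872
271.872 units^2


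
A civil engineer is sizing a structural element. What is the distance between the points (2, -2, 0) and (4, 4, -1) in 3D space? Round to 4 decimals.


3D distance between two points
P1 = (2, -2, 0), P2 = (4, 4, -1)
Formula: d = sqrt((x2-x1)^2 + (y2-y1)^2 + (z2-z1)^2)
dx = 4 - 2 = 2
dy = 4 - -2 = 6
dz = -1 - 0 = -1
dx^2 + dy^2 + dz^2 = 4 + 36 + 1 = 41
d = sqrt(41)
d = 6.4031
6.4031 units


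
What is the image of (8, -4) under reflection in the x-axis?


Transformation: reflection
Original point: (8, -4)
Rule for reflection over the x-axis: (x, y) -> (x, -y)
Apply: (8, -4) -> (8, 4)
(8, 4)


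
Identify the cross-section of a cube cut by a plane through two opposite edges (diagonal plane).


Solid: cube
Cutting plane: through two opposite edges (diagonal plane)
Visualize the intersection of the plane with the solid's surface.
The boundary of the cut region is a rectangle.
rectangle


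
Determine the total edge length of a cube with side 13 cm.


Shape: cube
Side s = 13 cm
A cube has 12 edges, all equal.
Formula: total edge length = 12 * s
Total = 12 * 13
Total = 156
156 cm


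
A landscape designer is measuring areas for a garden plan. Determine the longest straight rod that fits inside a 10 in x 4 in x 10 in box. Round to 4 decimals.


Shape: rectangular box (space diagonal)
l = 10 in, w = 4 in, h = 10 in
Visualize: the diagonal of the base, then a right triangle with that diagonal and the height.
Formula: d = sqrt(l^2 + w^2 + h^2)
l^2 + w^2 + h^2 = 100 + 16 + 100 = 216
d = sqrt(216)
d = 14.6969
14.6969 in


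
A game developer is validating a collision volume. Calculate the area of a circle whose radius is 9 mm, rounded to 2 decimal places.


Shape: circle
Radius r = 9 mm
Formula: A = pi * r^2
r^2 = 9^2 = 81
A = pi * 81
A = 254.47
254.47 mm^2


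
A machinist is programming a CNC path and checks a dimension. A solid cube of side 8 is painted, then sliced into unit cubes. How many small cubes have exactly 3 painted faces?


Large cube: 8 x 8 x 8, cut into unit cubes.
Cubes with 3 painted faces are at the corners. A cube always has 8 corners.
Count = 8
8 unit cubes


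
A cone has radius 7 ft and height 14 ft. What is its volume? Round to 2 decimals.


Shape: cone
Radius r = 7 ft, Height h = 14 ft
Formula: V = (1/3) * pi * r^2 * h
r^2 = 49
pi * r^2 * h = pi * 49 * 14 = 686 * pi
V = 686 * pi / 3
V = 718.38
718.38 ft^3


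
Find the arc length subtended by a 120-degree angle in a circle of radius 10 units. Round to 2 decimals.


Shape: circular arc
Radius r = 10 units, Angle = 120 degrees
Formula: L = (angle/360) * 2 * pi * r
2 * pi * r = 20 * pi
L = (120/360) * 20 * pi
L = 6.666667 * pi
L = 20.94
20.94 units


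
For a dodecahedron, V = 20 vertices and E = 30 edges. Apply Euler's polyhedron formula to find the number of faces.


Polyhedron: dodecahedron
Euler's formula for convex polyhedra: V - E + F = 2
Given: V = 20 vertices and E = 30 edges
Solve for F:
F = 2 + E - V = 2 + 30 - 20 = 12
12 faces


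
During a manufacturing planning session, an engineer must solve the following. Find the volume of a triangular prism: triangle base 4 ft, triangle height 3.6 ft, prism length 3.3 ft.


Shape: triangular prism
Triangle base = 4 ft, triangle height = 3.6 ft, prism length L = 3.3 ft
Formula: V = (1/2 * b * h_tri) * L
Cross-section area = 0.5 * 4 * 3.6 = 7.2
V = 7.2 * 3.3
V = 23.76
23.76 ft^3


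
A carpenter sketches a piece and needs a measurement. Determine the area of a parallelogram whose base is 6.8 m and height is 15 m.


Shape: parallelogram
Base b = 6.8 m, Height h = 15 m
Formula: A = b * h
A = 6.8 * 15
A = 102
102 m^2


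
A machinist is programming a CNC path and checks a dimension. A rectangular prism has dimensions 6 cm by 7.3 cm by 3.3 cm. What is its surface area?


Shape: rectangular prism
l = 6 cm, w = 7.3 cm, h = 3.3 cm
Formula: SA = 2(lw + lh + wh)
lw = 43.8, lh = 19.8, wh = 24.09
lw + lh + wh = 87.69
SA = 2 * 87.69
SA = 175.38
175.38 cm^2


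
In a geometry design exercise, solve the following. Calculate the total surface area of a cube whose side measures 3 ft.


Shape: cube
Side s = 3 ft
A cube has 6 square faces.
Formula: SA = 6 * s^2
s^2 = 9
SA = 6 * 9
SA = 54
54 ft^2


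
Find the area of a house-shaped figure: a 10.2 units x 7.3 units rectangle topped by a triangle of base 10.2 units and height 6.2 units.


Composite shape: rectangle + triangle
Rectangle area = 10.2 * 7.3 = 74.46
Triangle area = 0.5 * 10.2 * 6.2 = 31.62
Total = 74.46 + 31.62
Total = 106.08
106.08 units^2


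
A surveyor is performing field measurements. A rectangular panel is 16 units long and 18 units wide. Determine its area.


Shape: rectangle
Length l = 16 units, Width w = 18 units
Formula: A = l * w
A = 16 * 18
A = 288
288 units^2


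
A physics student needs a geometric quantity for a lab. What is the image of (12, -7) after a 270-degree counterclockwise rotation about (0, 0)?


Transformation: rotation about the origin
Original point: (12, -7)
Rule for 270 deg counterclockwise: (x, y) -> (y, -x)
Apply: (12, -7) -> (-7, -12)
(-7, -12)


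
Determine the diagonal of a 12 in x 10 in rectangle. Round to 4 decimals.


Shape: rectangle (diagonal via Pythagoras)
Sides: 12 in and 10 in
Formula: d = sqrt(l^2 + w^2)
l^2 = 144, w^2 = 100
l^2 + w^2 = 244
d = sqrt(244)
d = 15.6205
15.6205 in


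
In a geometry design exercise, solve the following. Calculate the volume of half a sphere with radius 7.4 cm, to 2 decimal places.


Shape: hemisphere (half of a sphere)
Radius r = 7.4 cm
Formula: V = (1/2) * (4/3) * pi * r^3 = (2/3) * pi * r^3
r^3 = 405.224
(2/3) * 405.224 = 270.149333
V = 270.149333 * pi
V = 848.7
848.7 cm^3


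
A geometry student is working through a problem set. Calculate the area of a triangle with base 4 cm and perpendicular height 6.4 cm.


Shape: triangle
Base b = 4 cm, Height h = 6.4 cm
Formula: A = (1/2) * b * h
A = 0.5 * 4 * 6.4
A = 0.5 * 25.6
A = 12.8
12.8 cm^2


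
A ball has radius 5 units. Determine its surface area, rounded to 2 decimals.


Shape: sphere
Radius r = 5 units
Formula: SA = 4 * pi * r^2
r^2 = 25
SA = 4 * pi * 25
SA = 100 * pi
SA = 314.16
314.16 units^2


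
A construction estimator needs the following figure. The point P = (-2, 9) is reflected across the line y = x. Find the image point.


Transformation: reflection
Original point: (-2, 9)
Rule for reflection over y = x: (x, y) -> (y, x)
Apply: (-2, 9) -> (9, -2)
(9, -2)


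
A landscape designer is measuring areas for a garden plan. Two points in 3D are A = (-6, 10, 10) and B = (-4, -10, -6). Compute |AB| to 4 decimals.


3D distance between two points
P1 = (-6, 10, 10), P2 = (-4, -10, -6)
Formula: d = sqrt((x2-x1)^2 + (y2-y1)^2 + (z2-z1)^2)
dx = -4 - -6 = 2
dy = -10 - 10 = -20
dz = -6 - 10 = -16
dx^2 + dy^2 + dz^2 = 4 + 400 + 256 = 660
d = sqrt(660)
d = 25.6905
25.6905 units


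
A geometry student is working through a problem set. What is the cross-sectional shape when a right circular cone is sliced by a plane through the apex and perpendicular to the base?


Solid: right circular cone
Cutting plane: through the apex and perpendicular to the base
Visualize the intersection of the plane with the solid's surface.
The boundary of the cut region is a isosceles triangle.
isosceles triangle


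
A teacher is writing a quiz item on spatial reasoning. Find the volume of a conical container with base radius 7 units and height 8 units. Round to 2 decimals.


Shape: cone
Radius r = 7 units, Height h = 8 units
Formula: V = (1/3) * pi * r^2 * h
r^2 = 49
pi * r^2 * h = pi * 49 * 8 = 392 * pi
V = 392 * pi / 3
V = 410.5
410.5 units^3


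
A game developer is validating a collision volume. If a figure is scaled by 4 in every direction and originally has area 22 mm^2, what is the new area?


Linear scale factor k = 4
Original area = 22 mm^2
Rule: under a linear scaling by k, areas scale by k^2.
k^2 = 4^2 = 16
New area = 22 * 16
New area = 352
352 mm^2


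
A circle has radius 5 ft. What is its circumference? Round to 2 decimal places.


Shape: circle
Radius r = 5 ft
Formula: C = 2 * pi * r
C = 2 * pi * 5
C = 10 * pi
C = 31.42
31.42 ft


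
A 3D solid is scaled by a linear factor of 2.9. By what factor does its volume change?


Linear scale factor k = 2.9
Rule: under a linear scaling by k, volumes scale by k^3.
k^3 = 2.9 * 2.9 * 2.9
k^3 = 8.41 * 2.9
k^3 = 24.389
Volume scales by a factor of 24.389.
24.389 (dimensionless)
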